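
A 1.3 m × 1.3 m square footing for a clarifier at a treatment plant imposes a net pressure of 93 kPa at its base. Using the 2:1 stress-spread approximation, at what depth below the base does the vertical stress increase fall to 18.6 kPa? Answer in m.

2:1 spreading — at depth z the loaded area has grown by z in each plan dimension:
qB²/(B+z)² = Δσ_z ⇒ z = B(√(q/Δσ_z) − 1) = 1.3×(√(93/18.6) − 1) = 1.607 m

z ≈ 1.61 m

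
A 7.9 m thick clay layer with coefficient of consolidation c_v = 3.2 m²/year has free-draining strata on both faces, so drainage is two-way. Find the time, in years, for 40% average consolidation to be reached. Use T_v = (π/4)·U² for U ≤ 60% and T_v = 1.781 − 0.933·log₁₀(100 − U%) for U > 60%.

t ≈ 0.613 years

Drainage path length: H_d = H/2 = 3.95 m (double drainage).
U ≤ 60%: T_v = (π/4)·U² = (π/4)×0.4² = 0.12566.
t = T_v·H_d²/c_v = 0.12566×3.95²/3.2 = 0.6127 years.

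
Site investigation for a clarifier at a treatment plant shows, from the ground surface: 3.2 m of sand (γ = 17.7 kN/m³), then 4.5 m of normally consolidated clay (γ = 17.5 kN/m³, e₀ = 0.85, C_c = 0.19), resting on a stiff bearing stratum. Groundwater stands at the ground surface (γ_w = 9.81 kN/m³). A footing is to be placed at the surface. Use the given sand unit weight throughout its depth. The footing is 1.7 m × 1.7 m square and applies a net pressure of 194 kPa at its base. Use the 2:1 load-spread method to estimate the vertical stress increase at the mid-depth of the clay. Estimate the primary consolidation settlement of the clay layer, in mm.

Mid-depth of clay below the ground surface: z = 3.2 + 4.5/2 = 5.45 m.
Total vertical stress at mid-clay: σ_v = 17.7×3.2 + 17.5×2.25 = 96.015 kPa.
Pore pressure: u = 9.81×(5.45 − 0) = 53.465 kPa.
Initial effective stress: σ'_0 = σ_v − u = 96.015 − 53.465 = 42.55 kPa.
Stress increase at mid-clay by the 2:1 spreading method:
Δσ = qBL/((B+z)(L+z)) = 194×1.7×1.7/((1.7+5.45)(1.7+5.45)) = 10.967 kPa
Final effective stress: σ'_f = σ'_0 + Δσ = 42.55 + 10.967 = 53.517 kPa.
Normally consolidated clay, so the full stress increment lies on the virgin compression line:
S_c = C_c·H/(1+e₀)·log₁₀(σ'_f/σ'_0) = 0.19×4.5/(1+0.85)×log₁₀(53.517/42.55)
    = 0.46216 × 0.099592 = 0.04603 m

S_c ≈ 46 mm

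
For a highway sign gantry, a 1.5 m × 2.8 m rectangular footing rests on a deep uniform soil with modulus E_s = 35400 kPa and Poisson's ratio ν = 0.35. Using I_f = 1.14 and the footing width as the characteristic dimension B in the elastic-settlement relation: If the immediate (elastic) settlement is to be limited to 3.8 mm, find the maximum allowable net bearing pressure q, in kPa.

S_e = q·B·(1−ν²)/E_s · I_f  ⇒  q = S_e·E_s / (B·(1−ν²)·I_f).
q = 0.0038 × 35400 / (1.5 × 0.8775 × 1.14) = 89.65 kPa

q ≈ 89.6 kPa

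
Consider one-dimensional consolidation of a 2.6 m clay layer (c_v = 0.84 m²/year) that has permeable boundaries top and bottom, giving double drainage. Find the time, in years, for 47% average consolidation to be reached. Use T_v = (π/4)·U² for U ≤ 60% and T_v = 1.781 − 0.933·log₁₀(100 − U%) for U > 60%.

Drainage path length: H_d = H/2 = 1.3 m (double drainage).
U ≤ 60%: T_v = (π/4)·U² = (π/4)×0.47² = 0.17349.
t = T_v·H_d²/c_v = 0.17349×1.3²/0.84 = 0.349 years.

t ≈ 0.349 years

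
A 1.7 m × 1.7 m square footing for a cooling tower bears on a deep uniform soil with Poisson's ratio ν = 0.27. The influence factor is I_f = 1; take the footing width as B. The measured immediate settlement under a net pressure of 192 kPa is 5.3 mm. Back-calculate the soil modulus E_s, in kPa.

S_e = q·B·(1−ν²)/E_s · I_f  ⇒  E_s = q·B·(1−ν²)·I_f / S_e.
E_s = 192 × 1.7 × 0.9271 × 1 / 0.0053 = 57100 kPa

E_s ≈ 57100 kPa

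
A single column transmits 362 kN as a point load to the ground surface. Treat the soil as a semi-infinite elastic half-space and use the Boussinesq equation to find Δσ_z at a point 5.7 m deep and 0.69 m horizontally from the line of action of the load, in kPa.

Boussinesq vertical stress below a point load on an elastic half-space:
Δσ_z = 3P/(2πz²) · [1 + (r/z)²]^(−5/2)
r/z = 0.69/5.7 = 0.12105; [1+(r/z)²]^(−5/2) = 0.96428.
Δσ_z = 3×362/(2π×5.7²) × 0.96428 = 5.3199 × 0.96428 = 5.13 kPa

Δσ_z ≈ 5.13 kPa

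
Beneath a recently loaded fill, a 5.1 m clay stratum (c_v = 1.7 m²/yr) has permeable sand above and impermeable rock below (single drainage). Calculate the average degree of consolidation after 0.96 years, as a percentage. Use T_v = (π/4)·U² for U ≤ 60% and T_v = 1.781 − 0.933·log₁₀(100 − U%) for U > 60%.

Drainage path length: H_d = H = 5.1 m (single drainage).
T_v = c_v·t/H_d² = 1.7×0.96/5.1² = 0.062745.
T_v = 0.062745 corresponds to the U ≤ 60% branch:
U = √(4T_v/π) = 0.2826

U ≈ 28.3 %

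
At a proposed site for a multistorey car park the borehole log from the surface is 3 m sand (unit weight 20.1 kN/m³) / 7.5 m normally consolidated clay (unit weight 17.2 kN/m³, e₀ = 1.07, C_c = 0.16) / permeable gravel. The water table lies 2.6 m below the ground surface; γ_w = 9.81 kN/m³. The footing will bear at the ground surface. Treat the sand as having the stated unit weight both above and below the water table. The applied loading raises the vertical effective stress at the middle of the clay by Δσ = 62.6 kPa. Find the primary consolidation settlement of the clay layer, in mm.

Mid-depth of clay below the ground surface: z = 3 + 7.5/2 = 6.75 m.
Total vertical stress at mid-clay: σ_v = 20.1×3 + 17.2×3.75 = 124.8 kPa.
Pore pressure: u = 9.81×(6.75 − 2.6) = 40.712 kPa.
Initial effective stress: σ'_0 = σ_v − u = 124.8 − 40.712 = 84.088 kPa.
Final effective stress: σ'_f = σ'_0 + Δσ = 84.088 + 62.6 = 146.69 kPa.
Normally consolidated clay, so the full stress increment lies on the virgin compression line:
S_c = C_c·H/(1+e₀)·log₁₀(σ'_f/σ'_0) = 0.16×7.5/(1+1.07)×log₁₀(146.69/84.088)
    = 0.57971 × 0.24167 = 0.1401 m

S_c ≈ 140 mm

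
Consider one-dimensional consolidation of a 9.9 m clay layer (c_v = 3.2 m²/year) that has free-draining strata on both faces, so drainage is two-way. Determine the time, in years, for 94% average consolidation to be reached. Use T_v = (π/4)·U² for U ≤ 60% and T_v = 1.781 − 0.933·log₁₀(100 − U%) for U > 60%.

t ≈ 8.08 years

Drainage path length: H_d = H/2 = 4.95 m (double drainage).
U > 60%: T_v = 1.781 − 0.933·log₁₀(100 − 94) = 1.055.
t = T_v·H_d²/c_v = 1.055×4.95²/3.2 = 8.078 years.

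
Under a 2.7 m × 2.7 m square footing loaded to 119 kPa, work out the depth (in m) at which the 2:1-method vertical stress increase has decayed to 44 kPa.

z ≈ 1.74 m

2:1 spreading — at depth z the loaded area has grown by z in each plan dimension:
qB²/(B+z)² = Δσ_z ⇒ z = B(√(q/Δσ_z) − 1) = 2.7×(√(119/44) − 1) = 1.74 m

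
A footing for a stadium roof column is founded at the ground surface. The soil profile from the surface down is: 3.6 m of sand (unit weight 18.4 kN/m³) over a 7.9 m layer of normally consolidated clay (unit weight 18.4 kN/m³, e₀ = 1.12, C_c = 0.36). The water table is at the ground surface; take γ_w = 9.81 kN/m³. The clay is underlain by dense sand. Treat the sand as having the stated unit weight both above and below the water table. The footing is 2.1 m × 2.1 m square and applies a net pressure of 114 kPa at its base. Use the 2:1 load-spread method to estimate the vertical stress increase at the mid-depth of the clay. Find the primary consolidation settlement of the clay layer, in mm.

S_c ≈ 46.6 mm

Mid-depth of clay below the ground surface: z = 3.6 + 7.9/2 = 7.55 m.
Total vertical stress at mid-clay: σ_v = 18.4×3.6 + 18.4×3.95 = 138.92 kPa.
Pore pressure: u = 9.81×(7.55 − 0) = 74.066 kPa.
Initial effective stress: σ'_0 = σ_v − u = 138.92 − 74.066 = 64.854 kPa.
Stress increase at mid-clay by the 2:1 spreading method:
Δσ = qBL/((B+z)(L+z)) = 114×2.1×2.1/((2.1+7.55)(2.1+7.55)) = 5.3987 kPa
Final effective stress: σ'_f = σ'_0 + Δσ = 64.854 + 5.3987 = 70.253 kPa.
Normally consolidated clay, so the full stress increment lies on the virgin compression line:
S_c = C_c·H/(1+e₀)·log₁₀(σ'_f/σ'_0) = 0.36×7.9/(1+1.12)×log₁₀(70.253/64.854)
    = 1.3415 × 0.034728 = 0.04659 m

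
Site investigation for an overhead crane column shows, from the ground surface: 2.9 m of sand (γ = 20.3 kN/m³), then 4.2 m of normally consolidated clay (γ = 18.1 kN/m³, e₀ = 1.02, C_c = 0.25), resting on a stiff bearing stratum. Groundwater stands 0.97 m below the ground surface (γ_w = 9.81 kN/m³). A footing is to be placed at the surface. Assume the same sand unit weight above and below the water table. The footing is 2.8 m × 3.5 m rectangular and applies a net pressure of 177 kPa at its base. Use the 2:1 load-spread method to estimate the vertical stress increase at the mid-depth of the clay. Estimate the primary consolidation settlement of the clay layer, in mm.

S_c ≈ 84.8 mm

Mid-depth of clay below the ground surface: z = 2.9 + 4.2/2 = 5 m.
Total vertical stress at mid-clay: σ_v = 20.3×2.9 + 18.1×2.1 = 96.88 kPa.
Pore pressure: u = 9.81×(5 − 0.97) = 39.534 kPa.
Initial effective stress: σ'_0 = σ_v − u = 96.88 − 39.534 = 57.346 kPa.
Stress increase at mid-clay by the 2:1 spreading method:
Δσ = qBL/((B+z)(L+z)) = 177×2.8×3.5/((2.8+5)(3.5+5)) = 26.163 kPa
Final effective stress: σ'_f = σ'_0 + Δσ = 57.346 + 26.163 = 83.509 kPa.
Normally consolidated clay, so the full stress increment lies on the virgin compression line:
S_c = C_c·H/(1+e₀)·log₁₀(σ'_f/σ'_0) = 0.25×4.2/(1+1.02)×log₁₀(83.509/57.346)
    = 0.5198 × 0.16323 = 0.08485 m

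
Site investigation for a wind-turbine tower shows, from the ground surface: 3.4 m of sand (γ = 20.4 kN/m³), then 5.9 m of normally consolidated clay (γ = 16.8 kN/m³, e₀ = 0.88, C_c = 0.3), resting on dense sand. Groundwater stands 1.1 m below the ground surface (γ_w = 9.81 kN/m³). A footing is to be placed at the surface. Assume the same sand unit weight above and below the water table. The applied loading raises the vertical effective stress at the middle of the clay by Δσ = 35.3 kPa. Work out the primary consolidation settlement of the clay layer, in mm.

S_c ≈ 172 mm

Mid-depth of clay below the ground surface: z = 3.4 + 5.9/2 = 6.35 m.
Total vertical stress at mid-clay: σ_v = 20.4×3.4 + 16.8×2.95 = 118.92 kPa.
Pore pressure: u = 9.81×(6.35 − 1.1) = 51.503 kPa.
Initial effective stress: σ'_0 = σ_v − u = 118.92 − 51.503 = 67.417 kPa.
Final effective stress: σ'_f = σ'_0 + Δσ = 67.417 + 35.3 = 102.72 kPa.
Normally consolidated clay, so the full stress increment lies on the virgin compression line:
S_c = C_c·H/(1+e₀)·log₁₀(σ'_f/σ'_0) = 0.3×5.9/(1+0.88)×log₁₀(102.72/67.417)
    = 0.94149 × 0.18289 = 0.1722 m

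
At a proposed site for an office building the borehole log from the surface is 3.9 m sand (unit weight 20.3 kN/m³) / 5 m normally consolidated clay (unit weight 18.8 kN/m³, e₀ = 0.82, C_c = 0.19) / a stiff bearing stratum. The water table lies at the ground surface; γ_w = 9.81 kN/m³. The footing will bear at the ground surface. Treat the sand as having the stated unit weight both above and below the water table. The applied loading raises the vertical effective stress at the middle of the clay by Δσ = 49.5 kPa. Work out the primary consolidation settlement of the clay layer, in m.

S_c ≈ 0.131 m

Mid-depth of clay below the ground surface: z = 3.9 + 5/2 = 6.4 m.
Total vertical stress at mid-clay: σ_v = 20.3×3.9 + 18.8×2.5 = 126.17 kPa.
Pore pressure: u = 9.81×(6.4 − 0) = 62.784 kPa.
Initial effective stress: σ'_0 = σ_v − u = 126.17 − 62.784 = 63.386 kPa.
Final effective stress: σ'_f = σ'_0 + Δσ = 63.386 + 49.5 = 112.89 kPa.
Normally consolidated clay, so the full stress increment lies on the virgin compression line:
S_c = C_c·H/(1+e₀)·log₁₀(σ'_f/σ'_0) = 0.19×5/(1+0.82)×log₁₀(112.89/63.386)
    = 0.52198 × 0.25066 = 0.1308 m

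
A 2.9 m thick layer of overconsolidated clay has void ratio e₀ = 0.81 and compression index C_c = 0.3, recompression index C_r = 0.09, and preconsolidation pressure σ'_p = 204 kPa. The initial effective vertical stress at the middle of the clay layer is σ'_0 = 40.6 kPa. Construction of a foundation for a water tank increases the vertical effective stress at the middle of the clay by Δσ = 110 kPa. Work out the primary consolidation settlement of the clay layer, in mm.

Final effective stress: σ'_f = 40.6 + 110 = 150.6 kPa.
σ'_f = 150.6 ≤ σ'_p = 204 kPa, so the clay remains overconsolidated and only the recompression index applies:
S_c = C_r·H/(1+e₀)·log₁₀(σ'_f/σ'_0) = 0.09×2.9/1.81×log₁₀(150.6/40.6)
    = 0.1442 × 0.5693 = 0.08209 m

S_c ≈ 82.1 mm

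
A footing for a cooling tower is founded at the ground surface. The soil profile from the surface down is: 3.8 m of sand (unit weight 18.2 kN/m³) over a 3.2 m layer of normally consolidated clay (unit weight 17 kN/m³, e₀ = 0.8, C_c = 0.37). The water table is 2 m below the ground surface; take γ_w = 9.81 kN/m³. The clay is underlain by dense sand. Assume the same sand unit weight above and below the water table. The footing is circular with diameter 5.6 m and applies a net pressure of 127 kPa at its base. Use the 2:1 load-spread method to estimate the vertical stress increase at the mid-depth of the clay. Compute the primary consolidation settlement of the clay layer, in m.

Mid-depth of clay below the ground surface: z = 3.8 + 3.2/2 = 5.4 m.
Total vertical stress at mid-clay: σ_v = 18.2×3.8 + 17×1.6 = 96.36 kPa.
Pore pressure: u = 9.81×(5.4 − 2) = 33.354 kPa.
Initial effective stress: σ'_0 = σ_v − u = 96.36 − 33.354 = 63.006 kPa.
Stress increase at mid-clay by the 2:1 spreading method:
Δσ ≈ qD²/(D+z)² = 127×5.6²/(5.6+5.4)² = 32.915 kPa
Final effective stress: σ'_f = σ'_0 + Δσ = 63.006 + 32.915 = 95.921 kPa.
Normally consolidated clay, so the full stress increment lies on the virgin compression line:
S_c = C_c·H/(1+e₀)·log₁₀(σ'_f/σ'_0) = 0.37×3.2/(1+0.8)×log₁₀(95.921/63.006)
    = 0.65778 × 0.18253 = 0.1201 m

S_c ≈ 0.12 m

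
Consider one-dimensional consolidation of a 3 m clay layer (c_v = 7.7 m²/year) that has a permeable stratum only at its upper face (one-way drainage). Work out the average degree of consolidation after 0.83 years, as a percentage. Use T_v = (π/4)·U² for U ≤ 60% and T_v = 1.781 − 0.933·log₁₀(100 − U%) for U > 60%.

U ≈ 85.9 %

Drainage path length: H_d = H = 3 m (single drainage).
T_v = c_v·t/H_d² = 7.7×0.83/3² = 0.71011.
T_v = 0.71011 corresponds to the U > 60% branch:
U = 1 − 10^((1.781 − T_v)/0.933)/100 = 0.8595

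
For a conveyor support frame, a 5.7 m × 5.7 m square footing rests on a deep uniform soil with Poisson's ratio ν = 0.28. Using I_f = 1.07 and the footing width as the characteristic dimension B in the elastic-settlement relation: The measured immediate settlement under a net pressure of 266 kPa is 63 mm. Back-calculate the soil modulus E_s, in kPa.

E_s ≈ 23700 kPa

S_e = q·B·(1−ν²)/E_s · I_f  ⇒  E_s = q·B·(1−ν²)·I_f / S_e.
E_s = 266 × 5.7 × 0.9216 × 1.07 / 0.063 = 23730 kPa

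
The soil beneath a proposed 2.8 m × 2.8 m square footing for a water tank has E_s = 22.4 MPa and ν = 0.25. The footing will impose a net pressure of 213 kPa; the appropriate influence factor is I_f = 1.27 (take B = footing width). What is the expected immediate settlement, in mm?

S_e ≈ 31.7 mm

Immediate (elastic) settlement: S_e = q·B·(1−ν²)/E_s · I_f.
E_s = 22.4 MPa = 22400 kPa.
S_e = 213 × 2.8 × (1 − 0.25²) / 22400 × 1.27
    = 213 × 2.8 × 0.9375 / 22400 × 1.27
    = 0.0317 m = 31.7 mm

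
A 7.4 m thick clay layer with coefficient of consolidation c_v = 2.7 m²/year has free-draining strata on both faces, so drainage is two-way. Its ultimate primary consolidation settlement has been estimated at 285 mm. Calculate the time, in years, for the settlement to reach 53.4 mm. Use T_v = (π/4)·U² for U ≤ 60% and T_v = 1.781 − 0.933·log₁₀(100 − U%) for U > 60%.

t ≈ 0.14 years

Drainage path length: H_d = H/2 = 3.7 m (double drainage).
U = S(t)/S_ult = 53.4/285 = 0.1874.
U ≤ 60%: T_v = (π/4)·U² = (π/4)×0.18737² = 0.027573.
t = T_v·H_d²/c_v = 0.027573×3.7²/2.7 = 0.1398 years.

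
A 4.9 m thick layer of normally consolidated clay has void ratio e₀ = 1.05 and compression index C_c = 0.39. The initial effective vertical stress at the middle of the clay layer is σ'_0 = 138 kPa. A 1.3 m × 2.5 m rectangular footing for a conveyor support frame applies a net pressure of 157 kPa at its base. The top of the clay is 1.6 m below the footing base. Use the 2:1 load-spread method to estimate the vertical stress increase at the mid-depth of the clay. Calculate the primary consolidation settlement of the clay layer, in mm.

Mid-depth of clay below the footing base: z = 1.6 + 4.9/2 = 4.05 m.
Stress increase at mid-clay by the 2:1 spreading method:
Δσ = qBL/((B+z)(L+z)) = 157×1.3×2.5/((1.3+4.05)(2.5+4.05)) = 14.561 kPa
Final effective stress: σ'_f = σ'_0 + Δσ = 138 + 14.561 = 152.56 kPa.
Normally consolidated clay, so the full stress increment lies on the virgin compression line:
S_c = C_c·H/(1+e₀)·log₁₀(σ'_f/σ'_0) = 0.39×4.9/(1+1.05)×log₁₀(152.56/138)
    = 0.9322 × 0.043562 = 0.04061 m

S_c ≈ 40.6 mm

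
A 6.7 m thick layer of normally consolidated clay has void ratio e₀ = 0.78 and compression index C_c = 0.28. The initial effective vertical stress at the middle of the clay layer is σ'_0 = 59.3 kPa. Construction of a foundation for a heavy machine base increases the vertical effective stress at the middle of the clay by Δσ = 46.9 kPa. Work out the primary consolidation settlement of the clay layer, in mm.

Final effective stress: σ'_f = σ'_0 + Δσ = 59.3 + 46.9 = 106.2 kPa.
Normally consolidated clay, so the full stress increment lies on the virgin compression line:
S_c = C_c·H/(1+e₀)·log₁₀(σ'_f/σ'_0) = 0.28×6.7/(1+0.78)×log₁₀(106.2/59.3)
    = 1.0539 × 0.25307 = 0.2667 m

S_c ≈ 267 mm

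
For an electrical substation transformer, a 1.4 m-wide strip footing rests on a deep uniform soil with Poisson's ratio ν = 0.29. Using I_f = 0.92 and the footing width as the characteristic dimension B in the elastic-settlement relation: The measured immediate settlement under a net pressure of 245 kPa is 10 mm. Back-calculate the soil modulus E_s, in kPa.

E_s ≈ 28900 kPa

S_e = q·B·(1−ν²)/E_s · I_f  ⇒  E_s = q·B·(1−ν²)·I_f / S_e.
E_s = 245 × 1.4 × 0.9159 × 0.92 / 0.01 = 28900 kPa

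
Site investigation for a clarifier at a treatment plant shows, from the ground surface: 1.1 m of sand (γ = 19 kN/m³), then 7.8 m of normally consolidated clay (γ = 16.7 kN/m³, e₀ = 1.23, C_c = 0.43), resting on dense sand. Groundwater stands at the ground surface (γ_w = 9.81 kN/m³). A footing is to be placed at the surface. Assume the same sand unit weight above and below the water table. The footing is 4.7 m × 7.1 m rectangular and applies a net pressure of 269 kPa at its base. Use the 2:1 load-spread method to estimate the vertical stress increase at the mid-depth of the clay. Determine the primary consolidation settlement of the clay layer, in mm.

Mid-depth of clay below the ground surface: z = 1.1 + 7.8/2 = 5 m.
Total vertical stress at mid-clay: σ_v = 19×1.1 + 16.7×3.9 = 86.03 kPa.
Pore pressure: u = 9.81×(5 − 0) = 49.05 kPa.
Initial effective stress: σ'_0 = σ_v − u = 86.03 − 49.05 = 36.98 kPa.
Stress increase at mid-clay by the 2:1 spreading method:
Δσ = qBL/((B+z)(L+z)) = 269×4.7×7.1/((4.7+5)(7.1+5)) = 76.481 kPa
Final effective stress: σ'_f = σ'_0 + Δσ = 36.98 + 76.481 = 113.46 kPa.
Normally consolidated clay, so the full stress increment lies on the virgin compression line:
S_c = C_c·H/(1+e₀)·log₁₀(σ'_f/σ'_0) = 0.43×7.8/(1+1.23)×log₁₀(113.46/36.98)
    = 1.504 × 0.48688 = 0.7323 m

S_c ≈ 732 mm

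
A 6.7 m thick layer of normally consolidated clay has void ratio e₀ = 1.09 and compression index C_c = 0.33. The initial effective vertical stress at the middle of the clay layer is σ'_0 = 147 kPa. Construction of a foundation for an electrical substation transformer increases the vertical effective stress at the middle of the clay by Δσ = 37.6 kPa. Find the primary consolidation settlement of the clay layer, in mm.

Final effective stress: σ'_f = σ'_0 + Δσ = 147 + 37.6 = 184.6 kPa.
Normally consolidated clay, so the full stress increment lies on the virgin compression line:
S_c = C_c·H/(1+e₀)·log₁₀(σ'_f/σ'_0) = 0.33×6.7/(1+1.09)×log₁₀(184.6/147)
    = 1.0579 × 0.098914 = 0.1046 m

S_c ≈ 105 mm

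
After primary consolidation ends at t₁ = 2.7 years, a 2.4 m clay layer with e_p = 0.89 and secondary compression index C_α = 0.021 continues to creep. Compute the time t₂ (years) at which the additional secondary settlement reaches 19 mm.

t₂ ≈ 13.9 years

S_s = C_α·H/(1+e_p)·log₁₀(t₂/t₁) ⇒ log₁₀(t₂/t₁) = S_s·(1+e_p)/(C_α·H).
log₁₀(t₂/t₁) = 0.019 × (1+0.89) / (0.021×2.4) = 0.7125
t₂ = t₁ × 10^0.7125 = 2.7 × 5.158 = 13.93 years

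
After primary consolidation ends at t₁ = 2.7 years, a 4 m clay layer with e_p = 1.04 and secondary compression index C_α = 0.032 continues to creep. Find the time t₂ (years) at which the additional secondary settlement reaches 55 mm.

S_s = C_α·H/(1+e_p)·log₁₀(t₂/t₁) ⇒ log₁₀(t₂/t₁) = S_s·(1+e_p)/(C_α·H).
log₁₀(t₂/t₁) = 0.055 × (1+1.04) / (0.032×4) = 0.8766
t₂ = t₁ × 10^0.8766 = 2.7 × 7.526 = 20.32 years

t₂ ≈ 20.3 years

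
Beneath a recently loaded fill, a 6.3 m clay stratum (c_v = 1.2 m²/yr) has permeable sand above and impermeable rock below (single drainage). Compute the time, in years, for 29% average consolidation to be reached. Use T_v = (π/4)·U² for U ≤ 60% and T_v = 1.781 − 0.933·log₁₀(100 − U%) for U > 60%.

Drainage path length: H_d = H = 6.3 m (single drainage).
U ≤ 60%: T_v = (π/4)·U² = (π/4)×0.29² = 0.066052.
t = T_v·H_d²/c_v = 0.066052×6.3²/1.2 = 2.185 years.

t ≈ 2.18 years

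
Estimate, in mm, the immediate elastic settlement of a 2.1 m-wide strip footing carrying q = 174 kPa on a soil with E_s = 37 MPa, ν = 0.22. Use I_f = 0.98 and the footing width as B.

Immediate (elastic) settlement: S_e = q·B·(1−ν²)/E_s · I_f.
E_s = 37 MPa = 37000 kPa.
S_e = 174 × 2.1 × (1 − 0.22²) / 37000 × 0.98
    = 174 × 2.1 × 0.9516 / 37000 × 0.98
    = 0.00921 m = 9.21 mm

S_e ≈ 9.21 mm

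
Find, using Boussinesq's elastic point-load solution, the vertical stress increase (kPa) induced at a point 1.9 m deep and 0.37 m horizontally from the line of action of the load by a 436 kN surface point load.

Δσ_z ≈ 52.5 kPa

Boussinesq vertical stress below a point load on an elastic half-space:
Δσ_z = 3P/(2πz²) · [1 + (r/z)²]^(−5/2)
r/z = 0.37/1.9 = 0.19474; [1+(r/z)²]^(−5/2) = 0.91115.
Δσ_z = 3×436/(2π×1.9²) × 0.91115 = 57.666 × 0.91115 = 52.54 kPa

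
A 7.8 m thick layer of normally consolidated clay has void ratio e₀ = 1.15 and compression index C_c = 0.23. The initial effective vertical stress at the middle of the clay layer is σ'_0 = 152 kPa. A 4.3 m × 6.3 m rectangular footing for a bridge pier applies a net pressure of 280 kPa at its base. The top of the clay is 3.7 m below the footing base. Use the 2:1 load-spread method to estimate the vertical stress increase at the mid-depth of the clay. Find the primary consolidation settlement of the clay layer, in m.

Mid-depth of clay below the footing base: z = 3.7 + 7.8/2 = 7.6 m.
Stress increase at mid-clay by the 2:1 spreading method:
Δσ = qBL/((B+z)(L+z)) = 280×4.3×6.3/((4.3+7.6)(6.3+7.6)) = 45.857 kPa
Final effective stress: σ'_f = σ'_0 + Δσ = 152 + 45.857 = 197.86 kPa.
Normally consolidated clay, so the full stress increment lies on the virgin compression line:
S_c = C_c·H/(1+e₀)·log₁₀(σ'_f/σ'_0) = 0.23×7.8/(1+1.15)×log₁₀(197.86/152)
    = 0.83442 × 0.11451 = 0.09555 m

S_c ≈ 0.0955 m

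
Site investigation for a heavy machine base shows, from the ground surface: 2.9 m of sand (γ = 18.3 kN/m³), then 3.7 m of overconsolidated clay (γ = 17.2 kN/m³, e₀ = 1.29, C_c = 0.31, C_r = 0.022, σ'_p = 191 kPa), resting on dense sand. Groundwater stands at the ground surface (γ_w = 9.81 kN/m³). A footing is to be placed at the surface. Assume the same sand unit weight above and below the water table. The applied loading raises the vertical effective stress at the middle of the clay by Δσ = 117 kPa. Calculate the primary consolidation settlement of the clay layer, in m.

Mid-depth of clay below the ground surface: z = 2.9 + 3.7/2 = 4.75 m.
Total vertical stress at mid-clay: σ_v = 18.3×2.9 + 17.2×1.85 = 84.89 kPa.
Pore pressure: u = 9.81×(4.75 − 0) = 46.598 kPa.
Initial effective stress: σ'_0 = σ_v − u = 84.89 − 46.598 = 38.292 kPa.
Final effective stress: σ'_f = 38.292 + 117 = 155.29 kPa.
σ'_f = 155.29 ≤ σ'_p = 191 kPa, so the clay remains overconsolidated and only the recompression index applies:
S_c = C_r·H/(1+e₀)·log₁₀(σ'_f/σ'_0) = 0.022×3.7/2.29×log₁₀(155.29/38.292)
    = 0.035545 × 0.60804 = 0.02161 m

S_c ≈ 0.0216 m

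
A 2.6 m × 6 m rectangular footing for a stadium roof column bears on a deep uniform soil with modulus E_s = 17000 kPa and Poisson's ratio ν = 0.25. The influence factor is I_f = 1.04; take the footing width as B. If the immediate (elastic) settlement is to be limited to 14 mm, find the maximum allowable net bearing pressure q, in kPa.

q ≈ 93.9 kPa

S_e = q·B·(1−ν²)/E_s · I_f  ⇒  q = S_e·E_s / (B·(1−ν²)·I_f).
q = 0.014 × 17000 / (2.6 × 0.9375 × 1.04) = 93.89 kPa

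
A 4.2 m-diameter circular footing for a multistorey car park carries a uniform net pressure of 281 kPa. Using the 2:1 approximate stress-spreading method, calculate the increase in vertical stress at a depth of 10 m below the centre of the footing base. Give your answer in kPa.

Δσ_z ≈ 24.6 kPa

By the 2:1 method the load spreads at 1 horizontal : 2 vertical, so at depth z the loaded area has grown by z in each plan dimension:
Δσ ≈ qD²/(D+z)² = 281×4.2²/(4.2+10)² = 24.583 kPa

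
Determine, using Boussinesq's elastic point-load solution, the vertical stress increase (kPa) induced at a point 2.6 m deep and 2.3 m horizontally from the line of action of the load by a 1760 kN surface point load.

Boussinesq vertical stress below a point load on an elastic half-space:
Δσ_z = 3P/(2πz²) · [1 + (r/z)²]^(−5/2)
r/z = 2.3/2.6 = 0.88462; [1+(r/z)²]^(−5/2) = 0.23572.
Δσ_z = 3×1760/(2π×2.6²) × 0.23572 = 124.31 × 0.23572 = 29.3 kPa

Δσ_z ≈ 29.3 kPa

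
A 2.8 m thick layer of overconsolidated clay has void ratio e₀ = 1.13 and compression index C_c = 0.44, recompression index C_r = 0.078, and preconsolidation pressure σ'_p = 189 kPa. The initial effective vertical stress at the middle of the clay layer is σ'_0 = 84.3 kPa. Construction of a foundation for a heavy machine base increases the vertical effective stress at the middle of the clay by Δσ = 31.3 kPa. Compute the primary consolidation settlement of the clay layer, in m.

Final effective stress: σ'_f = 84.3 + 31.3 = 115.6 kPa.
σ'_f = 115.6 ≤ σ'_p = 189 kPa, so the clay remains overconsolidated and only the recompression index applies:
S_c = C_r·H/(1+e₀)·log₁₀(σ'_f/σ'_0) = 0.078×2.8/2.13×log₁₀(115.6/84.3)
    = 0.10254 × 0.13713 = 0.01406 m

S_c ≈ 0.0141 m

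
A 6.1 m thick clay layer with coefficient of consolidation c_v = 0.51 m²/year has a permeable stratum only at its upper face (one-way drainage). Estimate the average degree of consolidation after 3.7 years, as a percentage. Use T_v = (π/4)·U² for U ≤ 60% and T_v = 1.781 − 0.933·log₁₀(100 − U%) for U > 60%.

U ≈ 25.4 %

Drainage path length: H_d = H = 6.1 m (single drainage).
T_v = c_v·t/H_d² = 0.51×3.7/6.1² = 0.050712.
T_v = 0.050712 corresponds to the U ≤ 60% branch:
U = √(4T_v/π) = 0.2541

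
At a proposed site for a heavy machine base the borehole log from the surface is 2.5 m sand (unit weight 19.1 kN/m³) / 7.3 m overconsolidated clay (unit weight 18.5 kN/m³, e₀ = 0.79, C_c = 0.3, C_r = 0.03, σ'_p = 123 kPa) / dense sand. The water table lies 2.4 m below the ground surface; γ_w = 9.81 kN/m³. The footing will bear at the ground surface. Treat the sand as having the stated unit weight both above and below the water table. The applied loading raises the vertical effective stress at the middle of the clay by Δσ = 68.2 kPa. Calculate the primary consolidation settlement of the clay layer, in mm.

S_c ≈ 117 mm

Mid-depth of clay below the ground surface: z = 2.5 + 7.3/2 = 6.15 m.
Total vertical stress at mid-clay: σ_v = 19.1×2.5 + 18.5×3.65 = 115.27 kPa.
Pore pressure: u = 9.81×(6.15 − 2.4) = 36.788 kPa.
Initial effective stress: σ'_0 = σ_v − u = 115.27 − 36.788 = 78.482 kPa.
Final effective stress: σ'_f = 78.482 + 68.2 = 146.68 kPa.
σ'_f = 146.68 > σ'_p = 123 kPa, so the stress path crosses the preconsolidation pressure — recompression up to σ'_p, then virgin compression beyond:
S_c = H/(1+e₀)·[C_r·log₁₀(σ'_p/σ'_0) + C_c·log₁₀(σ'_f/σ'_p)]
    = 7.3/1.79 × [0.03×log₁₀(123/78.482) + 0.3×log₁₀(146.68/123)]
    = 4.0782 × [0.0058541 + 0.02294] = 0.1174 m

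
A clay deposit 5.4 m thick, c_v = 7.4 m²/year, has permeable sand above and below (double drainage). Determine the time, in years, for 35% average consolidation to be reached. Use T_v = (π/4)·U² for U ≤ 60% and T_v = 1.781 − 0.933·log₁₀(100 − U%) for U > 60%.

Drainage path length: H_d = H/2 = 2.7 m (double drainage).
U ≤ 60%: T_v = (π/4)·U² = (π/4)×0.35² = 0.096211.
t = T_v·H_d²/c_v = 0.096211×2.7²/7.4 = 0.09478 years.

t ≈ 0.0948 years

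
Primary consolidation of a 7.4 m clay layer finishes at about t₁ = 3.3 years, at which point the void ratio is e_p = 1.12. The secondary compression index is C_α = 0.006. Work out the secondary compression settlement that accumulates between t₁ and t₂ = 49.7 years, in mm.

S_s ≈ 24.7 mm

Secondary compression: S_s = C_α·H/(1+e_p)·log₁₀(t₂/t₁)
S_s = 0.006×7.4/(1+1.12)×log₁₀(49.7/3.3)
    = 0.02094 × 1.178 = 0.02467 m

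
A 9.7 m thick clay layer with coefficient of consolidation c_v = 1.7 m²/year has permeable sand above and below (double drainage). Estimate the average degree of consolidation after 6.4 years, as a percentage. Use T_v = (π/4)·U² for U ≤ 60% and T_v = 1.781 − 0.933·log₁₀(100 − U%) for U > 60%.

U ≈ 74.1 %

Drainage path length: H_d = H/2 = 4.85 m (double drainage).
T_v = c_v·t/H_d² = 1.7×6.4/4.85² = 0.46254.
T_v = 0.46254 corresponds to the U > 60% branch:
U = 1 − 10^((1.781 − T_v)/0.933)/100 = 0.7411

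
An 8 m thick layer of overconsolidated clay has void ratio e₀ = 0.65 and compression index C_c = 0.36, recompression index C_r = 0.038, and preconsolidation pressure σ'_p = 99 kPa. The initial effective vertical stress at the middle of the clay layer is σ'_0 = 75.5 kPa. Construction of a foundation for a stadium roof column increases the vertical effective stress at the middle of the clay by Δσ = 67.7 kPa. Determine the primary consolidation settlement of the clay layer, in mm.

Final effective stress: σ'_f = 75.5 + 67.7 = 143.2 kPa.
σ'_f = 143.2 > σ'_p = 99 kPa, so the stress path crosses the preconsolidation pressure — recompression up to σ'_p, then virgin compression beyond:
S_c = H/(1+e₀)·[C_r·log₁₀(σ'_p/σ'_0) + C_c·log₁₀(σ'_f/σ'_p)]
    = 8/1.65 × [0.038×log₁₀(99/75.5) + 0.36×log₁₀(143.2/99)]
    = 4.8485 × [0.0044722 + 0.057711] = 0.3015 m

S_c ≈ 301 mm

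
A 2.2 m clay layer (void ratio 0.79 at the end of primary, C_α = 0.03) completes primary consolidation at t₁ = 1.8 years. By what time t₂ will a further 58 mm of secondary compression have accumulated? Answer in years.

S_s = C_α·H/(1+e_p)·log₁₀(t₂/t₁) ⇒ log₁₀(t₂/t₁) = S_s·(1+e_p)/(C_α·H).
log₁₀(t₂/t₁) = 0.058 × (1+0.79) / (0.03×2.2) = 1.573
t₂ = t₁ × 10^1.573 = 1.8 × 37.41 = 67.34 years

t₂ ≈ 67.3 years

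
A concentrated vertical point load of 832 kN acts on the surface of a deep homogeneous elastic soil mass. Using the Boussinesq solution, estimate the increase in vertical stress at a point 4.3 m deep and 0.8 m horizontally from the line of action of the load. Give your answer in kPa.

Boussinesq vertical stress below a point load on an elastic half-space:
Δσ_z = 3P/(2πz²) · [1 + (r/z)²]^(−5/2)
r/z = 0.8/4.3 = 0.18605; [1+(r/z)²]^(−5/2) = 0.91845.
Δσ_z = 3×832/(2π×4.3²) × 0.91845 = 21.485 × 0.91845 = 19.73 kPa

Δσ_z ≈ 19.7 kPa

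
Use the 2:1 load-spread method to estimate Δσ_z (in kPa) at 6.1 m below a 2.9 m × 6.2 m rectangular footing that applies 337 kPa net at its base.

Δσ_z ≈ 54.7 kPa

By the 2:1 method the load spreads at 1 horizontal : 2 vertical, so at depth z the loaded area has grown by z in each plan dimension:
Δσ = qBL/((B+z)(L+z)) = 337×2.9×6.2/((2.9+6.1)(6.2+6.1)) = 54.736 kPa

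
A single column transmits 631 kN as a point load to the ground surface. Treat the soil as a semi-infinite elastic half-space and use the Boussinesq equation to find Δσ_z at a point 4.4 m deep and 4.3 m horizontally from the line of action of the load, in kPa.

Δσ_z ≈ 2.91 kPa

Boussinesq vertical stress below a point load on an elastic half-space:
Δσ_z = 3P/(2πz²) · [1 + (r/z)²]^(−5/2)
r/z = 4.3/4.4 = 0.97727; [1+(r/z)²]^(−5/2) = 0.18711.
Δσ_z = 3×631/(2π×4.4²) × 0.18711 = 15.562 × 0.18711 = 2.912 kPa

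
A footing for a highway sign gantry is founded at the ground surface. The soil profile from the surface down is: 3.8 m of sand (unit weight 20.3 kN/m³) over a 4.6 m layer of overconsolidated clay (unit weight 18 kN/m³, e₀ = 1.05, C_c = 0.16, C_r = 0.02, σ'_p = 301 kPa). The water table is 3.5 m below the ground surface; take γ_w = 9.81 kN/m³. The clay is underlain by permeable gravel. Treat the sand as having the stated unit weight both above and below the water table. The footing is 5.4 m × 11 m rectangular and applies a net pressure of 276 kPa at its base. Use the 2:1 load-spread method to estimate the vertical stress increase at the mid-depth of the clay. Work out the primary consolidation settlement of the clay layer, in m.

Mid-depth of clay below the ground surface: z = 3.8 + 4.6/2 = 6.1 m.
Total vertical stress at mid-clay: σ_v = 20.3×3.8 + 18×2.3 = 118.54 kPa.
Pore pressure: u = 9.81×(6.1 − 3.5) = 25.506 kPa.
Initial effective stress: σ'_0 = σ_v − u = 118.54 − 25.506 = 93.034 kPa.
Stress increase at mid-clay by the 2:1 spreading method:
Δσ = qBL/((B+z)(L+z)) = 276×5.4×11/((5.4+6.1)(11+6.1)) = 83.368 kPa
Final effective stress: σ'_f = 93.034 + 83.368 = 176.4 kPa.
σ'_f = 176.4 ≤ σ'_p = 301 kPa, so the clay remains overconsolidated and only the recompression index applies:
S_c = C_r·H/(1+e₀)·log₁₀(σ'_f/σ'_0) = 0.02×4.6/2.05×log₁₀(176.4/93.034)
    = 0.044878 × 0.27786 = 0.01247 m

S_c ≈ 0.0125 m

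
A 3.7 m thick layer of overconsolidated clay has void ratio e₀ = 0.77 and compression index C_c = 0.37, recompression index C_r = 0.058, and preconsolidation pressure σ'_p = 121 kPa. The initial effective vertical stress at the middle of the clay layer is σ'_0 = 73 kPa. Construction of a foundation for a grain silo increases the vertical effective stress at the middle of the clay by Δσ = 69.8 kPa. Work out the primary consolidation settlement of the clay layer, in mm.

Final effective stress: σ'_f = 73 + 69.8 = 142.8 kPa.
σ'_f = 142.8 > σ'_p = 121 kPa, so the stress path crosses the preconsolidation pressure — recompression up to σ'_p, then virgin compression beyond:
S_c = H/(1+e₀)·[C_r·log₁₀(σ'_p/σ'_0) + C_c·log₁₀(σ'_f/σ'_p)]
    = 3.7/1.77 × [0.058×log₁₀(121/73) + 0.37×log₁₀(142.8/121)]
    = 2.0904 × [0.012729 + 0.026619] = 0.08225 m

S_c ≈ 82.3 mm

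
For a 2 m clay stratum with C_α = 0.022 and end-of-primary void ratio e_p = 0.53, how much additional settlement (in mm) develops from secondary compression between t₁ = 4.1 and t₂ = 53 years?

Secondary compression: S_s = C_α·H/(1+e_p)·log₁₀(t₂/t₁)
S_s = 0.022×2/(1+0.53)×log₁₀(53/4.1)
    = 0.02876 × 1.111 = 0.03196 m

S_s ≈ 32 mm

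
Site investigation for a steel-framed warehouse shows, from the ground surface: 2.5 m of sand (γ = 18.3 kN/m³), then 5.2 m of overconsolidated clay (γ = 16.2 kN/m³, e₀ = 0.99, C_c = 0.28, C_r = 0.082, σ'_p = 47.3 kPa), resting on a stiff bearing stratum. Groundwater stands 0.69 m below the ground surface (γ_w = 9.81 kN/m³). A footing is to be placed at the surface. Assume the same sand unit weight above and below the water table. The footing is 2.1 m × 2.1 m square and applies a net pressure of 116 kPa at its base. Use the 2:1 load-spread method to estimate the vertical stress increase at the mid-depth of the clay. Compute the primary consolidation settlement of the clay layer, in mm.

S_c ≈ 50.3 mm

Mid-depth of clay below the ground surface: z = 2.5 + 5.2/2 = 5.1 m.
Total vertical stress at mid-clay: σ_v = 18.3×2.5 + 16.2×2.6 = 87.87 kPa.
Pore pressure: u = 9.81×(5.1 − 0.69) = 43.262 kPa.
Initial effective stress: σ'_0 = σ_v − u = 87.87 − 43.262 = 44.608 kPa.
Stress increase at mid-clay by the 2:1 spreading method:
Δσ = qBL/((B+z)(L+z)) = 116×2.1×2.1/((2.1+5.1)(2.1+5.1)) = 9.8681 kPa
Final effective stress: σ'_f = 44.608 + 9.8681 = 54.476 kPa.
σ'_f = 54.476 > σ'_p = 47.3 kPa, so the stress path crosses the preconsolidation pressure — recompression up to σ'_p, then virgin compression beyond:
S_c = H/(1+e₀)·[C_r·log₁₀(σ'_p/σ'_0) + C_c·log₁₀(σ'_f/σ'_p)]
    = 5.2/1.99 × [0.082×log₁₀(47.3/44.608) + 0.28×log₁₀(54.476/47.3)]
    = 2.6131 × [0.0020868 + 0.017176] = 0.05034 m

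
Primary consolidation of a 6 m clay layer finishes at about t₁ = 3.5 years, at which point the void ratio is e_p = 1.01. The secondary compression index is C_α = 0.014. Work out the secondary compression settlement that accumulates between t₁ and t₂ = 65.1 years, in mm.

Secondary compression: S_s = C_α·H/(1+e_p)·log₁₀(t₂/t₁)
S_s = 0.014×6/(1+1.01)×log₁₀(65.1/3.5)
    = 0.04179 × 1.27 = 0.05305 m

S_s ≈ 53.1 mm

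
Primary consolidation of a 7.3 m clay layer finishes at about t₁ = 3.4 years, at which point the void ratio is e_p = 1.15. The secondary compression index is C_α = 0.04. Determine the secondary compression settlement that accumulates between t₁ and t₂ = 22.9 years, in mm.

Secondary compression: S_s = C_α·H/(1+e_p)·log₁₀(t₂/t₁)
S_s = 0.04×7.3/(1+1.15)×log₁₀(22.9/3.4)
    = 0.1358 × 0.8284 = 0.1125 m

S_s ≈ 113 mm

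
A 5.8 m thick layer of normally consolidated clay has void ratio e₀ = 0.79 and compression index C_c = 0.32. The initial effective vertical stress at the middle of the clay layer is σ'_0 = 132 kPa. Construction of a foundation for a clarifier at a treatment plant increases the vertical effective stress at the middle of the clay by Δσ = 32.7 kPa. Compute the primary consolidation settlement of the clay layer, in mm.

S_c ≈ 99.7 mm

Final effective stress: σ'_f = σ'_0 + Δσ = 132 + 32.7 = 164.7 kPa.
Normally consolidated clay, so the full stress increment lies on the virgin compression line:
S_c = C_c·H/(1+e₀)·log₁₀(σ'_f/σ'_0) = 0.32×5.8/(1+0.79)×log₁₀(164.7/132)
    = 1.0369 × 0.09612 = 0.09967 m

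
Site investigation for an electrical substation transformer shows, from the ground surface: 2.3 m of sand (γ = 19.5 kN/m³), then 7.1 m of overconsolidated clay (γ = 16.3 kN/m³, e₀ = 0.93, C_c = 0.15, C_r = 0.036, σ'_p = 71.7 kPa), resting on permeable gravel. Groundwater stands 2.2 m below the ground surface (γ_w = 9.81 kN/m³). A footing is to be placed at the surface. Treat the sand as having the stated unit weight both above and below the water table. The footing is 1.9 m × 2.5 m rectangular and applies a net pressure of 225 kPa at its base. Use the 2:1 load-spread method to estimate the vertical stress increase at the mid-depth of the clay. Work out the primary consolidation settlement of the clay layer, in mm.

S_c ≈ 40.3 mm

Mid-depth of clay below the ground surface: z = 2.3 + 7.1/2 = 5.85 m.
Total vertical stress at mid-clay: σ_v = 19.5×2.3 + 16.3×3.55 = 102.72 kPa.
Pore pressure: u = 9.81×(5.85 − 2.2) = 35.806 kPa.
Initial effective stress: σ'_0 = σ_v − u = 102.72 − 35.806 = 66.914 kPa.
Stress increase at mid-clay by the 2:1 spreading method:
Δσ = qBL/((B+z)(L+z)) = 225×1.9×2.5/((1.9+5.85)(2.5+5.85)) = 16.515 kPa
Final effective stress: σ'_f = 66.914 + 16.515 = 83.429 kPa.
σ'_f = 83.429 > σ'_p = 71.7 kPa, so the stress path crosses the preconsolidation pressure — recompression up to σ'_p, then virgin compression beyond:
S_c = H/(1+e₀)·[C_r·log₁₀(σ'_p/σ'_0) + C_c·log₁₀(σ'_f/σ'_p)]
    = 7.1/1.93 × [0.036×log₁₀(71.7/66.914) + 0.15×log₁₀(83.429/71.7)]
    = 3.6788 × [0.0010801 + 0.0098697] = 0.04028 m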